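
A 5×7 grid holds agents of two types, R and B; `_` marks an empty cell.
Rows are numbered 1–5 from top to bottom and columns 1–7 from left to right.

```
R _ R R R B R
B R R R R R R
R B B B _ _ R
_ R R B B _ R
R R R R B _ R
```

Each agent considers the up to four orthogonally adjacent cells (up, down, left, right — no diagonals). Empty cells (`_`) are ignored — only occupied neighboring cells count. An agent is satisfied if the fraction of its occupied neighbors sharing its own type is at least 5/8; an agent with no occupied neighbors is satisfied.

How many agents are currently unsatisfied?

12

(1,1)R 0/1 not
(1,3)R 2/2 satisfied
(1,4)R 3/3 satisfied
(1,5)R 2/3 satisfied
(1,6)B 0/3 not
(1,7)R 1/2 not
(2,1)B 0/3 not
(2,2)R 1/3 not
(2,3)R 3/4 satisfied
(2,4)R 3/4 satisfied
(2,5)R 3/3 satisfied
(2,6)R 2/3 satisfied
(2,7)R 3/3 satisfied
(3,1)R 0/2 not
(3,2)B 1/4 not
(3,3)B 2/4 not
(3,4)B 2/3 satisfied
(3,7)R 2/2 satisfied
(4,2)R 2/3 satisfied
(4,3)R 2/4 not
(4,4)B 2/4 not
(4,5)B 2/2 satisfied
(4,7)R 2/2 satisfied
(5,1)R 1/1 satisfied
(5,2)R 3/3 satisfied
(5,3)R 3/3 satisfied
(5,4)R 1/3 not
(5,5)B 1/2 not
(5,7)R 1/1 satisfied
Unsatisfied: (1,1), (1,6), (1,7), (2,1), (2,2), (3,1), (3,2), (3,3), (4,3), (4,4), (5,4), (5,5) — 12 in total.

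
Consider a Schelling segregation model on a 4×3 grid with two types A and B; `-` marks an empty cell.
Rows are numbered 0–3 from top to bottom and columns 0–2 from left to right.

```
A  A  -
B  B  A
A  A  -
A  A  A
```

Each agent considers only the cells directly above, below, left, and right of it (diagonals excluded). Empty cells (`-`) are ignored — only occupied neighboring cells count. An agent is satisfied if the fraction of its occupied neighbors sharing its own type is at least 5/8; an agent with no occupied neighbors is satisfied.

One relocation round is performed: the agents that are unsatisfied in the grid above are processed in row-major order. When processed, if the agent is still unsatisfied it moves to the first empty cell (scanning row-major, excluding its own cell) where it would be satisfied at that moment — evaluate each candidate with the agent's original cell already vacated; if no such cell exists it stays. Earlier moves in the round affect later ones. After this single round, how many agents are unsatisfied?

Initially unsatisfied (in order): (0,0), (0,1), (1,0), (1,1), (1,2).
  (0,0) → (0,2).
  (0,1) → (2,2).
  (1,0) → (0,0).
  (1,1): no empty cell satisfies it; stays.
  (1,2): now satisfied by earlier moves; stays.
Resulting grid:
B - A
- B A
A A A
A A A
Unsatisfied now: (1,1).

1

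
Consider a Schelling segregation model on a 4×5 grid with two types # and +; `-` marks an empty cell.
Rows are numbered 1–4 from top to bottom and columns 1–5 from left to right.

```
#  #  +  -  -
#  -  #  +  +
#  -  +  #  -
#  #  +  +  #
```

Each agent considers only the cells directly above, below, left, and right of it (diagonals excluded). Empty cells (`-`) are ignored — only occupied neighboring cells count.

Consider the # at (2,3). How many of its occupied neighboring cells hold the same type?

0

Occupied neighbors of (2,3): (1,3)=+, (3,3)=+, (2,4)=+.
Same type (#): 0 of 3.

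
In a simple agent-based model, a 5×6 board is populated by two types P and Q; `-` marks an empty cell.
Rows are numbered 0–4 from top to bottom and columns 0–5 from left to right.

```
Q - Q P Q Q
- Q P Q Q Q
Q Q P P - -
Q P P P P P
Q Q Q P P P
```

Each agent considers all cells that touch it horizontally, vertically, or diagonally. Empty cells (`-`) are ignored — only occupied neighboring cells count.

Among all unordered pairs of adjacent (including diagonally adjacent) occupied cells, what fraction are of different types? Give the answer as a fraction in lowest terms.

Scan each occupied cell's neighbors to the right and below (and the two forward diagonals) so each pair is counted once.
Row 0: Q(0,0)–Q(1,1)= Q(0,2)–P(0,3)≠ Q(0,2)–P(1,2)≠ Q(0,2)–Q(1,3)= Q(0,2)–Q(1,1)= P(0,3)–Q(0,4)≠ P(0,3)–Q(1,3)≠ P(0,3)–Q(1,4)≠ P(0,3)–P(1,2)= Q(0,4)–Q(0,5)= Q(0,4)–Q(1,4)= Q(0,4)–Q(1,5)= Q(0,4)–Q(1,3)= Q(0,5)–Q(1,5)= Q(0,5)–Q(1,4)=  → 5/15 unlike.
Row 1: Q(1,1)–P(1,2)≠ Q(1,1)–Q(2,1)= Q(1,1)–P(2,2)≠ Q(1,1)–Q(2,0)= P(1,2)–Q(1,3)≠ P(1,2)–P(2,2)= P(1,2)–P(2,3)= P(1,2)–Q(2,1)≠ Q(1,3)–Q(1,4)= Q(1,3)–P(2,3)≠ Q(1,3)–P(2,2)≠ Q(1,4)–Q(1,5)= Q(1,4)–P(2,3)≠  → 7/13 unlike.
Row 2: Q(2,0)–Q(2,1)= Q(2,0)–Q(3,0)= Q(2,0)–P(3,1)≠ Q(2,1)–P(2,2)≠ Q(2,1)–P(3,1)≠ Q(2,1)–P(3,2)≠ Q(2,1)–Q(3,0)= P(2,2)–P(2,3)= P(2,2)–P(3,2)= P(2,2)–P(3,3)= P(2,2)–P(3,1)= P(2,3)–P(3,3)= P(2,3)–P(3,4)= P(2,3)–P(3,2)=  → 4/14 unlike.
Row 3: Q(3,0)–P(3,1)≠ Q(3,0)–Q(4,0)= Q(3,0)–Q(4,1)= P(3,1)–P(3,2)= P(3,1)–Q(4,1)≠ P(3,1)–Q(4,2)≠ P(3,1)–Q(4,0)≠ P(3,2)–P(3,3)= P(3,2)–Q(4,2)≠ P(3,2)–P(4,3)= P(3,2)–Q(4,1)≠ P(3,3)–P(3,4)= P(3,3)–P(4,3)= P(3,3)–P(4,4)= P(3,3)–Q(4,2)≠ P(3,4)–P(3,5)= P(3,4)–P(4,4)= P(3,4)–P(4,5)= P(3,4)–P(4,3)= P(3,5)–P(4,5)= P(3,5)–P(4,4)=  → 7/21 unlike.
Row 4: Q(4,0)–Q(4,1)= Q(4,1)–Q(4,2)= Q(4,2)–P(4,3)≠ P(4,3)–P(4,4)= P(4,4)–P(4,5)=  → 1/5 unlike.
Total adjacent occupied pairs: 68; unlike-type pairs: 24.
24/68 reduces to 6/17.

6/17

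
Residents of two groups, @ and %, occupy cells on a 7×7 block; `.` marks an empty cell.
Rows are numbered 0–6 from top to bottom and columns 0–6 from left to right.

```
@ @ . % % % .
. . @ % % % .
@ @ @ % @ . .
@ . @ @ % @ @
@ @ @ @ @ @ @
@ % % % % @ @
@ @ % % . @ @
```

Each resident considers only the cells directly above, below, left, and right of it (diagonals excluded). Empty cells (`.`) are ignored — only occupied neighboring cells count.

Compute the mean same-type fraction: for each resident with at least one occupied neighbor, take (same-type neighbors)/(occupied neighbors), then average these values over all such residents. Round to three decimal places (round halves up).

(0,0)@ 1/1
(0,1)@ 1/1
(0,3)% 2/2
(0,4)% 3/3
(0,5)% 2/2
(1,2)@ 1/2
(1,3)% 3/4
(1,4)% 3/4
(1,5)% 2/2
(2,0)@ 2/2
(2,1)@ 2/2
(2,2)@ 3/4
(2,3)% 1/4
(2,4)@ 0/3
(3,0)@ 2/2
(3,2)@ 3/3
(3,3)@ 2/4
(3,4)% 0/4
(3,5)@ 2/3
(3,6)@ 2/2
(4,0)@ 3/3
(4,1)@ 2/3
(4,2)@ 3/4
(4,3)@ 3/4
(4,4)@ 2/4
(4,5)@ 4/4
(4,6)@ 3/3
(5,0)@ 2/3
(5,1)% 1/4
(5,2)% 3/4
(5,3)% 3/4
(5,4)% 1/3
(5,5)@ 3/4
(5,6)@ 3/3
(6,0)@ 2/2
(6,1)@ 1/3
(6,2)% 2/3
(6,3)% 2/2
(6,5)@ 2/2
(6,6)@ 2/2
Sum over 40 residents: 1/1 + 1/1 + 2/2 + 3/3 + 2/2 + 1/2 + 3/4 + 3/4 + 2/2 + 2/2 + 2/2 + 3/4 + 1/4 + 0/3 + 2/2 + 3/3 + 2/4 + 0/4 + 2/3 + 2/2 + 3/3 + 2/3 + 3/4 + 3/4 + 2/4 + 4/4 + 3/3 + 2/3 + 1/4 + 3/4 + 3/4 + 1/3 + 3/4 + 3/3 + 2/2 + 1/3 + 2/3 + 2/2 + 2/2 + 2/2 = 91/3; mean = 91/3 ÷ 40 = 91/120 = 0.758333… → 0.758.

0.758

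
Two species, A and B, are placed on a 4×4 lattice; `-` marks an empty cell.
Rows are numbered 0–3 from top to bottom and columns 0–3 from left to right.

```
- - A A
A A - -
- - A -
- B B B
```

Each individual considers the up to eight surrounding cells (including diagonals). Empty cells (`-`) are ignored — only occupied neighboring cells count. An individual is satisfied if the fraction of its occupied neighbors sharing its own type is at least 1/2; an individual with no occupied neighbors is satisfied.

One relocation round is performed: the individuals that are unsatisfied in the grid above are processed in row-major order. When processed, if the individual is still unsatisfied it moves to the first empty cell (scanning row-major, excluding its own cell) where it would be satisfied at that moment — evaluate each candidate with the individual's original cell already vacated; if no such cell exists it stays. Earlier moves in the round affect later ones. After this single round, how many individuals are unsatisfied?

0

Initially unsatisfied (in order): (2,2).
  (2,2) → (0,0).
Resulting grid:
A - A A
A A - -
- - - -
- B B B
All satisfied now.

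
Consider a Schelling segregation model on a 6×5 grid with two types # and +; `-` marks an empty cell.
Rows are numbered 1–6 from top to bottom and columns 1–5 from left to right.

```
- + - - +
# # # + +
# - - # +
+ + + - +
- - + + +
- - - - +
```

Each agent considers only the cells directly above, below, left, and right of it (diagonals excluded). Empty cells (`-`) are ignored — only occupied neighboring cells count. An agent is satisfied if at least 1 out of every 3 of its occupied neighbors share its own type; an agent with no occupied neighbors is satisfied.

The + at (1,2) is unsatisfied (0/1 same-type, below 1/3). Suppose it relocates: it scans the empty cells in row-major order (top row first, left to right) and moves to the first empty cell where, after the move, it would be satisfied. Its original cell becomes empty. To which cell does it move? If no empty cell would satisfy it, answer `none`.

Vacating (1,2). Empty cells in order:
  (1,1): 0/1 same-type → still unsatisfied.
  (1,3): 0/1 same-type → still unsatisfied.
  (1,4): 2/2 same-type → satisfied — stop here.

(1,4)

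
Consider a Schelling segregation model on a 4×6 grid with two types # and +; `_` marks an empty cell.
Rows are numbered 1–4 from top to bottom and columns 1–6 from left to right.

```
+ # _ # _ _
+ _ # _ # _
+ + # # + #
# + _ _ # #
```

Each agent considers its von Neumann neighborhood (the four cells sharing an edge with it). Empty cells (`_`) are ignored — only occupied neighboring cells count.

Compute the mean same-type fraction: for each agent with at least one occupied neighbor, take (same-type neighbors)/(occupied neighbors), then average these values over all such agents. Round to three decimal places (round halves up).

0.500

(1,1)+ 1/2
(1,2)# 0/1
(1,4)# — no occupied neighbors
(2,1)+ 2/2
(2,3)# 1/1
(2,5)# 0/1
(3,1)+ 2/3
(3,2)+ 2/3
(3,3)# 2/3
(3,4)# 1/2
(3,5)+ 0/4
(3,6)# 1/2
(4,1)# 0/2
(4,2)+ 1/2
(4,5)# 1/2
(4,6)# 2/2
Sum over 15 agents: 1/2 + 0/1 + 2/2 + 1/1 + 0/1 + 2/3 + 2/3 + 2/3 + 1/2 + 0/4 + 1/2 + 0/2 + 1/2 + 1/2 + 2/2 = 15/2; mean = 15/2 ÷ 15 = 1/2 = 0.5 → 0.500.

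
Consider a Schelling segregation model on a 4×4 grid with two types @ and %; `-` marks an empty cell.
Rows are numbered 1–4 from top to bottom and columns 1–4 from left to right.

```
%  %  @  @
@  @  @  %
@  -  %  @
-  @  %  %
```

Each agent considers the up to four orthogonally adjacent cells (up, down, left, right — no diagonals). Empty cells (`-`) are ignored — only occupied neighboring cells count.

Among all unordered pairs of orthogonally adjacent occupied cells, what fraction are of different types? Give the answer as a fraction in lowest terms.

5/9

Scan each occupied cell's neighbors to the right and below so each pair is counted once.
From row 1: 4 unlike of 7 pairs (running 4/7).
From row 2: 3 unlike of 6 pairs (running 7/13).
From row 3: 2 unlike of 3 pairs (running 9/16).
From row 4: 1 unlike of 2 pairs (running 10/18).
Total adjacent occupied pairs: 18; unlike-type pairs: 10.
10/18 reduces to 5/9.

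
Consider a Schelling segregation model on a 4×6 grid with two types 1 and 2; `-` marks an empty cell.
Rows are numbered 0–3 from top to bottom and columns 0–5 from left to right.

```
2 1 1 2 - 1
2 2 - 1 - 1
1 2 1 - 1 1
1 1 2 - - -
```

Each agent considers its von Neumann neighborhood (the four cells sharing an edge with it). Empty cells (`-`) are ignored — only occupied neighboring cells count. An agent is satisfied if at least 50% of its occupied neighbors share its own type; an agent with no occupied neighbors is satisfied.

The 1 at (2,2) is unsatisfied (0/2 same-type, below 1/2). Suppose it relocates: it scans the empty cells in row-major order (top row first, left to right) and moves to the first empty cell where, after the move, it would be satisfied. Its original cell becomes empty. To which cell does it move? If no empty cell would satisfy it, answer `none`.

(0,4)

Vacating (2,2). Empty cells in order:
  (0,4): 1/2 same-type → satisfied — stop here.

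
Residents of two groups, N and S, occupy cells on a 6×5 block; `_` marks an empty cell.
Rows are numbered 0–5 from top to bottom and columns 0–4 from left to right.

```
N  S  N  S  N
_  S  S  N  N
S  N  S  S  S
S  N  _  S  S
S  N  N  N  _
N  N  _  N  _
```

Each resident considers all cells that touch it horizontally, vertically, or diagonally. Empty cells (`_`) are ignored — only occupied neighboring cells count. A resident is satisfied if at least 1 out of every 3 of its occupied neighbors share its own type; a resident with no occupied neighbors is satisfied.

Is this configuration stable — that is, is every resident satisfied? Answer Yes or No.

Row 0: (0,0)N 0/2 unhappy · (0,1)S 2/4 ok · (0,2)N 1/5 unhappy · (0,3)S 1/5 unhappy · (0,4)N 2/3 ok
Row 1: (1,1)S 4/7 ok · (1,2)S 5/8 ok · (1,3)N 3/8 ok · (1,4)N 2/5 ok
Row 2: (2,0)S 2/4 ok · (2,1)N 1/6 unhappy · (2,2)S 4/7 ok · (2,3)S 5/7 ok · (2,4)S 3/5 ok
Row 3: (3,0)S 2/5 ok · (3,1)N 3/7 ok · (3,3)S 4/6 ok · (3,4)S 3/4 ok
Row 4: (4,0)S 1/5 unhappy · (4,1)N 4/6 ok · (4,2)N 5/6 ok · (4,3)N 2/4 ok
Row 5: (5,0)N 2/3 ok · (5,1)N 3/4 ok · (5,3)N 2/2 ok
For instance (0,0) has only 0/2 same-type neighbors, below 1/3.

No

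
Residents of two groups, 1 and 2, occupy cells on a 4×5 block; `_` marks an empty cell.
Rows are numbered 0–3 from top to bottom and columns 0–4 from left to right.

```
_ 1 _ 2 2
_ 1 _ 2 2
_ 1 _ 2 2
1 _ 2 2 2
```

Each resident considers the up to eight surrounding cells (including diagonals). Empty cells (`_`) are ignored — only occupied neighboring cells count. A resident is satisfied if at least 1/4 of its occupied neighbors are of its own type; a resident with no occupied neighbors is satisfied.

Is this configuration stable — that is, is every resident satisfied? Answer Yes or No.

(0,1)1 1/1 ok
(0,3)2 3/3 ok
(0,4)2 3/3 ok
(1,1)1 2/2 ok
(1,3)2 5/5 ok
(1,4)2 5/5 ok
(2,1)1 2/3 ok
(2,3)2 6/6 ok
(2,4)2 5/5 ok
(3,0)1 1/1 ok
(3,2)2 2/3 ok
(3,3)2 4/4 ok
(3,4)2 3/3 ok
All meet the threshold, so the configuration is stable.

Yes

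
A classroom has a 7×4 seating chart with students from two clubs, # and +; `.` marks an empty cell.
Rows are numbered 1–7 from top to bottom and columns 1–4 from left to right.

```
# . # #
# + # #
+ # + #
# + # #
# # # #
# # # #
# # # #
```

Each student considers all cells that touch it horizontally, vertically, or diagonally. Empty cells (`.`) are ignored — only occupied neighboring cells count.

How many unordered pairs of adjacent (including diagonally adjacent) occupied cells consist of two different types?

Scan each occupied cell's neighbors to the right and below (and the two forward diagonals) so each pair is counted once.
Row 1: #(1,1)–#(2,1)= #(1,1)–+(2,2)≠ #(1,3)–#(1,4)= #(1,3)–#(2,3)= #(1,3)–#(2,4)= #(1,3)–+(2,2)≠ #(1,4)–#(2,4)= #(1,4)–#(2,3)=  → 2/8 unlike.
Row 2: #(2,1)–+(2,2)≠ #(2,1)–+(3,1)≠ #(2,1)–#(3,2)= +(2,2)–#(2,3)≠ +(2,2)–#(3,2)≠ +(2,2)–+(3,3)= +(2,2)–+(3,1)= #(2,3)–#(2,4)= #(2,3)–+(3,3)≠ #(2,3)–#(3,4)= #(2,3)–#(3,2)= #(2,4)–#(3,4)= #(2,4)–+(3,3)≠  → 6/13 unlike.
Row 3: +(3,1)–#(3,2)≠ +(3,1)–#(4,1)≠ +(3,1)–+(4,2)= #(3,2)–+(3,3)≠ #(3,2)–+(4,2)≠ #(3,2)–#(4,3)= #(3,2)–#(4,1)= +(3,3)–#(3,4)≠ +(3,3)–#(4,3)≠ +(3,3)–#(4,4)≠ +(3,3)–+(4,2)= #(3,4)–#(4,4)= #(3,4)–#(4,3)=  → 7/13 unlike.
Row 4: #(4,1)–+(4,2)≠ #(4,1)–#(5,1)= #(4,1)–#(5,2)= +(4,2)–#(4,3)≠ +(4,2)–#(5,2)≠ +(4,2)–#(5,3)≠ +(4,2)–#(5,1)≠ #(4,3)–#(4,4)= #(4,3)–#(5,3)= #(4,3)–#(5,4)= #(4,3)–#(5,2)= #(4,4)–#(5,4)= #(4,4)–#(5,3)=  → 5/13 unlike.
Row 5: #(5,1)–#(5,2)= #(5,1)–#(6,1)= #(5,1)–#(6,2)= #(5,2)–#(5,3)= #(5,2)–#(6,2)= #(5,2)–#(6,3)= #(5,2)–#(6,1)= #(5,3)–#(5,4)= #(5,3)–#(6,3)= #(5,3)–#(6,4)= #(5,3)–#(6,2)= #(5,4)–#(6,4)= #(5,4)–#(6,3)=  → 0/13 unlike.
Row 6: #(6,1)–#(6,2)= #(6,1)–#(7,1)= #(6,1)–#(7,2)= #(6,2)–#(6,3)= #(6,2)–#(7,2)= #(6,2)–#(7,3)= #(6,2)–#(7,1)= #(6,3)–#(6,4)= #(6,3)–#(7,3)= #(6,3)–#(7,4)= #(6,3)–#(7,2)= #(6,4)–#(7,4)= #(6,4)–#(7,3)=  → 0/13 unlike.
Row 7: #(7,1)–#(7,2)= #(7,2)–#(7,3)= #(7,3)–#(7,4)=  → 0/3 unlike.
Total adjacent occupied pairs: 76; unlike-type pairs: 20.

20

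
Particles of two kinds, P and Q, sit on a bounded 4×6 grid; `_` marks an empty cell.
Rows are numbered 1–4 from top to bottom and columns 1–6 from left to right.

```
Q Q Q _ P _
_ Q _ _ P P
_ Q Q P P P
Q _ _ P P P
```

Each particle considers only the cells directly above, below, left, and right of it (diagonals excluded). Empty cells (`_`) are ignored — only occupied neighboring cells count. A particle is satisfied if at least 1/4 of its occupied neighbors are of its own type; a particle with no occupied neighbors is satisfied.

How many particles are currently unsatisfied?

0

(1,1)Q 1/1 satisfied
(1,2)Q 3/3 satisfied
(1,3)Q 1/1 satisfied
(1,5)P 1/1 satisfied
(2,2)Q 2/2 satisfied
(2,5)P 3/3 satisfied
(2,6)P 2/2 satisfied
(3,2)Q 2/2 satisfied
(3,3)Q 1/2 satisfied
(3,4)P 2/3 satisfied
(3,5)P 4/4 satisfied
(3,6)P 3/3 satisfied
(4,1)Q 0/0 satisfied
(4,4)P 2/2 satisfied
(4,5)P 3/3 satisfied
(4,6)P 2/2 satisfied
Every one meets the threshold.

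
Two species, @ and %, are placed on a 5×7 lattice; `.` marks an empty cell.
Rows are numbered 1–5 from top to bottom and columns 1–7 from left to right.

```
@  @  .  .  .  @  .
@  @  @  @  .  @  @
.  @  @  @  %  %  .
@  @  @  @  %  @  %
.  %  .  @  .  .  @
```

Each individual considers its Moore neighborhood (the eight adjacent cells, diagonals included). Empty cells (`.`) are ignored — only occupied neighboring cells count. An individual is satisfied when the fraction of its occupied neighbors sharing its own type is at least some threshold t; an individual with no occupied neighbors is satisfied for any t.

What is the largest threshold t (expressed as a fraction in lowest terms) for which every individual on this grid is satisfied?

Row 1: (1,1)@ 3/3 · (1,2)@ 4/4 · (1,6)@ 2/2
Row 2: (2,1)@ 4/4 · (2,2)@ 6/6 · (2,3)@ 6/6 · (2,4)@ 3/4 · (2,6)@ 2/4 · (2,7)@ 2/3
Row 3: (3,2)@ 7/7 · (3,3)@ 8/8 · (3,4)@ 5/7 · (3,5)% 2/7 · (3,6)% 3/6
Row 4: (4,1)@ 2/3 · (4,2)@ 4/5 · (4,3)@ 6/7 · (4,4)@ 4/6 · (4,5)% 2/6 · (4,6)@ 1/5 · (4,7)% 1/3
Row 5: (5,2)% 0/3 · (5,4)@ 2/3 · (5,7)@ 1/2
The smallest same-type fraction is 0/3 at (5,2), which reduces to 0/1. Any threshold above that leaves this individual unsatisfied.

0/1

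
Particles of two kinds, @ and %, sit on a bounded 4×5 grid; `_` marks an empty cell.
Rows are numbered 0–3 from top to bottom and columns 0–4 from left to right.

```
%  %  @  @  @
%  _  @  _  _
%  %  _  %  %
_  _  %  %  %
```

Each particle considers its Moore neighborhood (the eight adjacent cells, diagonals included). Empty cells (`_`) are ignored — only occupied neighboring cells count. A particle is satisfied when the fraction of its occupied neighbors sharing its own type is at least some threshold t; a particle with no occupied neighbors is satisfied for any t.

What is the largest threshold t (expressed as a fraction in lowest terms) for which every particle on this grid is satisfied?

(0,0)% 2/2
(0,1)% 2/4
(0,2)@ 2/3
(0,3)@ 3/3
(0,4)@ 1/1
(1,0)% 4/4
(1,2)@ 2/5
(2,0)% 2/2
(2,1)% 3/4
(2,3)% 4/5
(2,4)% 3/3
(3,2)% 3/3
(3,3)% 4/4
(3,4)% 3/3
The smallest same-type fraction is 2/5 at (1,2), which reduces to 2/5. Any threshold above that leaves this particle unsatisfied.

2/5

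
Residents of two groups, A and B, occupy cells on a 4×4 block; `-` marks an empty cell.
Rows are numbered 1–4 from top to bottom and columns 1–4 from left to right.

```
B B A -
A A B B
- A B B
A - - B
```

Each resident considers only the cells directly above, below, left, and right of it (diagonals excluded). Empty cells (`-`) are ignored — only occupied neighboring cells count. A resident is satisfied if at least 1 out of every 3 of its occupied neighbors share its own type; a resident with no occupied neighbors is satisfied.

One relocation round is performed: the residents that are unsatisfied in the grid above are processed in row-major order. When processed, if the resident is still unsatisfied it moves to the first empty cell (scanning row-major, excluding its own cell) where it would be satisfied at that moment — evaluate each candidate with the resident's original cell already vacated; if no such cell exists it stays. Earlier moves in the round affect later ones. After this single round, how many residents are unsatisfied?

Initially unsatisfied (in order): (1,3).
  (1,3) → (3,1).
Resulting grid:
B B - -
A A B B
A A B B
A - - B
All satisfied now.

0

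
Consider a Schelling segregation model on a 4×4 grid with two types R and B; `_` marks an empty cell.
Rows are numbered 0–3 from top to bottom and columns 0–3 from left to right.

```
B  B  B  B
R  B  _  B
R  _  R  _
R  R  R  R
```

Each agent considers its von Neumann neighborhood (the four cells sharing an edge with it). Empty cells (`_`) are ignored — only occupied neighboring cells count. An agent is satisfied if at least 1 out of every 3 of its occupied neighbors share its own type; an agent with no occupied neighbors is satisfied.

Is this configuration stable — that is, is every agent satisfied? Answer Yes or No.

Row 0: (0,0)B 1/2 satisfied · (0,1)B 3/3 satisfied · (0,2)B 2/2 satisfied · (0,3)B 2/2 satisfied
Row 1: (1,0)R 1/3 satisfied · (1,1)B 1/2 satisfied · (1,3)B 1/1 satisfied
Row 2: (2,0)R 2/2 satisfied · (2,2)R 1/1 satisfied
Row 3: (3,0)R 2/2 satisfied · (3,1)R 2/2 satisfied · (3,2)R 3/3 satisfied · (3,3)R 1/1 satisfied
All meet the threshold, so the configuration is stable.

Yes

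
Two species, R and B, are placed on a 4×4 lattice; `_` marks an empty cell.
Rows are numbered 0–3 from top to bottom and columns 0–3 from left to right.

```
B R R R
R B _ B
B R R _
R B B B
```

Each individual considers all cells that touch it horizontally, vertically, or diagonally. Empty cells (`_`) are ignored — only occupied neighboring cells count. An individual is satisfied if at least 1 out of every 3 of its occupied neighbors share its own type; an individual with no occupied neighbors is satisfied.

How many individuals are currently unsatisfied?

3

(0,0)B 1/3 ✓
(0,1)R 2/4 ✓
(0,2)R 2/4 ✓
(0,3)R 1/2 ✓
(1,0)R 2/5 ✓
(1,1)B 2/7 ✗
(1,3)B 0/3 ✗
(2,0)B 2/5 ✓
(2,1)R 3/7 ✓
(2,2)R 1/6 ✗
(3,0)R 1/3 ✓
(3,1)B 2/5 ✓
(3,2)B 2/4 ✓
(3,3)B 1/2 ✓
Unsatisfied: (1,1), (1,3), (2,2) — 3 in total.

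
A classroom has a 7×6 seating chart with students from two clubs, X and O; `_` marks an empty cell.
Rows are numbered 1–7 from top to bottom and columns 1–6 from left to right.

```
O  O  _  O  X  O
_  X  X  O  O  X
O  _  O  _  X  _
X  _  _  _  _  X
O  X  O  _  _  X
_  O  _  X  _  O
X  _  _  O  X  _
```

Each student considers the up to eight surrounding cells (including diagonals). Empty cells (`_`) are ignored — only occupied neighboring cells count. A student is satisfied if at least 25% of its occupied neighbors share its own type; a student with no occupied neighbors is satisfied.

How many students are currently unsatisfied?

Row 1: (1,1)O 1/2 ok · (1,2)O 1/3 ok · (1,4)O 2/4 ok · (1,5)X 1/5 unhappy · (1,6)O 1/3 ok
Row 2: (2,2)X 1/5 unhappy · (2,3)X 1/5 unhappy · (2,4)O 3/6 ok · (2,5)O 3/6 ok · (2,6)X 2/4 ok
Row 3: (3,1)O 0/2 unhappy · (3,3)O 1/3 ok · (3,5)X 2/4 ok
Row 4: (4,1)X 1/3 ok · (4,6)X 2/2 ok
Row 5: (5,1)O 1/3 ok · (5,2)X 1/4 ok · (5,3)O 1/3 ok · (5,6)X 1/2 ok
Row 6: (6,2)O 2/4 ok · (6,4)X 1/3 ok · (6,6)O 0/2 unhappy
Row 7: (7,1)X 0/1 unhappy · (7,4)O 0/2 unhappy · (7,5)X 1/3 ok
Unsatisfied: (1,5), (2,2), (2,3), (3,1), (6,6), (7,1), (7,4) — 7 in total.

7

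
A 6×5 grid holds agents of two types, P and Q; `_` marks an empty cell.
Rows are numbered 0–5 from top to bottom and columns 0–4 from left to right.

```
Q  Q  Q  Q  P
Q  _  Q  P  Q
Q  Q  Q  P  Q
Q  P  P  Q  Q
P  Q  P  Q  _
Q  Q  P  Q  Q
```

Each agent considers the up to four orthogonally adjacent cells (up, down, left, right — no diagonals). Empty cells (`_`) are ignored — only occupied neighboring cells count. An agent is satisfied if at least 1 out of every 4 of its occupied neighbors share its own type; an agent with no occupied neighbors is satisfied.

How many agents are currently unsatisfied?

(0,0)Q 2/2 ✓
(0,1)Q 2/2 ✓
(0,2)Q 3/3 ✓
(0,3)Q 1/3 ✓
(0,4)P 0/2 ✗
(1,0)Q 2/2 ✓
(1,2)Q 2/3 ✓
(1,3)P 1/4 ✓
(1,4)Q 1/3 ✓
(2,0)Q 3/3 ✓
(2,1)Q 2/3 ✓
(2,2)Q 2/4 ✓
(2,3)P 1/4 ✓
(2,4)Q 2/3 ✓
(3,0)Q 1/3 ✓
(3,1)P 1/4 ✓
(3,2)P 2/4 ✓
(3,3)Q 2/4 ✓
(3,4)Q 2/2 ✓
(4,0)P 0/3 ✗
(4,1)Q 1/4 ✓
(4,2)P 2/4 ✓
(4,3)Q 2/3 ✓
(5,0)Q 1/2 ✓
(5,1)Q 2/3 ✓
(5,2)P 1/3 ✓
(5,3)Q 2/3 ✓
(5,4)Q 1/1 ✓
Unsatisfied: (0,4), (4,0) — 2 in total.

2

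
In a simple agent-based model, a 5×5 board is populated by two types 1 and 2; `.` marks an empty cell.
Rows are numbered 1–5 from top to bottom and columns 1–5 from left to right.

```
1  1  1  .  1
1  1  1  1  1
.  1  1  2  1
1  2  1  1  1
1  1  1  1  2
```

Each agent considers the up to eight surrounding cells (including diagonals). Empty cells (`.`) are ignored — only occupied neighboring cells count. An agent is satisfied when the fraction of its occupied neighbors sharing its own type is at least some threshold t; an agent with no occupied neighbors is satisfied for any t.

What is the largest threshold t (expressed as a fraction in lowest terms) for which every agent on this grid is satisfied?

0/1

(1,1)1 3/3
(1,2)1 5/5
(1,3)1 4/4
(1,5)1 2/2
(2,1)1 4/4
(2,2)1 7/7
(2,3)1 6/7
(2,4)1 6/7
(2,5)1 3/4
(3,2)1 6/7
(3,3)1 6/8
(3,4)2 0/8
(3,5)1 4/5
(4,1)1 3/4
(4,2)2 0/7
(4,3)1 6/8
(4,4)1 6/8
(4,5)1 3/5
(5,1)1 2/3
(5,2)1 4/5
(5,3)1 4/5
(5,4)1 4/5
(5,5)2 0/3
The smallest same-type fraction is 0/8 at (3,4), which reduces to 0/1. Any threshold above that leaves this agent unsatisfied.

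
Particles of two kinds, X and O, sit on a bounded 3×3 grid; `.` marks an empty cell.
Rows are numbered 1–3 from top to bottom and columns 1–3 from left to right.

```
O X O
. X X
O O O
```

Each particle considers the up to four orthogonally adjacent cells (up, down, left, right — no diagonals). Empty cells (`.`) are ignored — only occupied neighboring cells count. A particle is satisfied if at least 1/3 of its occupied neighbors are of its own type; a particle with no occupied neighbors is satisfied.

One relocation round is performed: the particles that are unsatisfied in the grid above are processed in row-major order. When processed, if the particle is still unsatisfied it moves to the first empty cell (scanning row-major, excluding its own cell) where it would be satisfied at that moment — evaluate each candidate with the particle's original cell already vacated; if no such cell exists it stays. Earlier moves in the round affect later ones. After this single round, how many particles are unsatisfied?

0

Initially unsatisfied (in order): (1,1), (1,3).
  (1,1) → (2,1).
  (1,3) → (1,1).
Resulting grid:
O X .
O X X
O O O
All satisfied now.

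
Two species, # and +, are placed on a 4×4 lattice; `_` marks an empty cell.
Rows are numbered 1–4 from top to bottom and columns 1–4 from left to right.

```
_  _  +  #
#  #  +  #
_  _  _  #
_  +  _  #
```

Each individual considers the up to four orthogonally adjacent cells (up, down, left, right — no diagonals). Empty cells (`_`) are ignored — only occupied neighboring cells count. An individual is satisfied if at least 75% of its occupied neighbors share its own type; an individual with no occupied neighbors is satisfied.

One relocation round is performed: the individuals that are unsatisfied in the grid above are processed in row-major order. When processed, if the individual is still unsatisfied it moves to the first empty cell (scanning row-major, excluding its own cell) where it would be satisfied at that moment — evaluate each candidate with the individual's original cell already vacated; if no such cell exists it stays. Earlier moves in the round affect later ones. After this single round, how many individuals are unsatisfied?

Initially unsatisfied (in order): (1,3), (1,4), (2,2), (2,3), (2,4).
  (1,3) → (4,1).
  (1,4): now satisfied by earlier moves; stays.
  (2,2) → (1,1).
  (2,3) → (3,2).
  (2,4): now satisfied by earlier moves; stays.
Resulting grid:
# _ _ #
# _ _ #
_ + _ #
+ + _ #
All satisfied now.

0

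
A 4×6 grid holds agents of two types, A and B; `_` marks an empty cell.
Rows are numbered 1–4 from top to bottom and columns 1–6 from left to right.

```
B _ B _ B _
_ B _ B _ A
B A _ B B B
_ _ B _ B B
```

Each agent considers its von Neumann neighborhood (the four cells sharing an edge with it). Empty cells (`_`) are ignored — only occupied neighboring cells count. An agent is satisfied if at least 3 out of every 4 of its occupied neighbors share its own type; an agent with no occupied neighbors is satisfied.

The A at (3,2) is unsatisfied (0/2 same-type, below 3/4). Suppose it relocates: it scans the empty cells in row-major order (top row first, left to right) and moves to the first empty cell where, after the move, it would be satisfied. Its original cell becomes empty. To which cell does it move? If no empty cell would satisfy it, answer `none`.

Vacating (3,2). Empty cells in order:
  (1,2): 0/3 same-type → still unsatisfied.
  (1,4): 0/3 same-type → still unsatisfied.
  (1,6): 1/2 same-type → still unsatisfied.
  (2,1): 0/3 same-type → still unsatisfied.
  (2,3): 0/3 same-type → still unsatisfied.
  (2,5): 1/4 same-type → still unsatisfied.
  (3,3): 0/2 same-type → still unsatisfied.
  (4,1): 0/1 same-type → still unsatisfied.
  (4,2): 0/1 same-type → still unsatisfied.
  (4,4): 0/3 same-type → still unsatisfied.

none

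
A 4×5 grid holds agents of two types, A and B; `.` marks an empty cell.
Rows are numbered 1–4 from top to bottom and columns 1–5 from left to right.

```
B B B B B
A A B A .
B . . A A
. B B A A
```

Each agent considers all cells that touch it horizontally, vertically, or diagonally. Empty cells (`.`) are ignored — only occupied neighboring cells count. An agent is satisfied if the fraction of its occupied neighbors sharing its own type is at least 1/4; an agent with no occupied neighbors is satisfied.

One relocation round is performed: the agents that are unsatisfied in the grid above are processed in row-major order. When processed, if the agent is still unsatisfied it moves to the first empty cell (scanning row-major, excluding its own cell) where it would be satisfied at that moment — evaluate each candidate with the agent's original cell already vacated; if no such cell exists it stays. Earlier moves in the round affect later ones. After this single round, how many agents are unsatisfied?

1

Initially unsatisfied (in order): (2,2).
  (2,2) → (2,5).
Resulting grid:
B B B B B
A . B A A
B . . A A
. B B A A
Unsatisfied now: (2,1).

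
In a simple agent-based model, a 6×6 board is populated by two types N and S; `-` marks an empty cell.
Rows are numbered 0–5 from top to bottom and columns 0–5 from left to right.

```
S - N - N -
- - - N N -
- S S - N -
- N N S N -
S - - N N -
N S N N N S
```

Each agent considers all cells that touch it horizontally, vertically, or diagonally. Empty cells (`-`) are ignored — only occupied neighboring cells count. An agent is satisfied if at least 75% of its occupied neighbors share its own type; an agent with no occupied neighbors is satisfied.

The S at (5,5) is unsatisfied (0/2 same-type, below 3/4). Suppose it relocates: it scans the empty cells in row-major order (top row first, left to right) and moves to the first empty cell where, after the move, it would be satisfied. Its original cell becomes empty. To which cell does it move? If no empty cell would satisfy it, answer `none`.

(1,0)

Vacating (5,5). Empty cells in order:
  (0,1): 1/2 same-type → still unsatisfied.
  (0,3): 0/4 same-type → still unsatisfied.
  (0,5): 0/2 same-type → still unsatisfied.
  (1,0): 2/2 same-type → satisfied — stop here.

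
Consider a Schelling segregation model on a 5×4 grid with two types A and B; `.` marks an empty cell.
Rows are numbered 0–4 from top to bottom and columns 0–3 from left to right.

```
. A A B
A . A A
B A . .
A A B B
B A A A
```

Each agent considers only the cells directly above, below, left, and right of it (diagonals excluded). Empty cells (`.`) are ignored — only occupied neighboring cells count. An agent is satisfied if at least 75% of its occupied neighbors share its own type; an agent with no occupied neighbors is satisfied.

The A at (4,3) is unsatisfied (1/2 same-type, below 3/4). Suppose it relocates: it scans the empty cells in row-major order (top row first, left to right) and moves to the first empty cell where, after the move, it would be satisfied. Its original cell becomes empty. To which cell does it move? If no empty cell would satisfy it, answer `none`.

(0,0)

Vacating (4,3). Empty cells in order:
  (0,0): 2/2 same-type → satisfied — stop here.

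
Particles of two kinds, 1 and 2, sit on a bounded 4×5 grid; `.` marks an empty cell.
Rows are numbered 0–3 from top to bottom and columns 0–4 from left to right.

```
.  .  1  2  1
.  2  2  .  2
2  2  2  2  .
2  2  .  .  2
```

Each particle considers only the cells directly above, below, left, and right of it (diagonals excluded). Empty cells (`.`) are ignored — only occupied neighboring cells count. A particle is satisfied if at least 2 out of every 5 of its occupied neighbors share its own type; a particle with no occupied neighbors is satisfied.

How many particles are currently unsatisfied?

4

(0,2)1 0/2 ✗
(0,3)2 0/2 ✗
(0,4)1 0/2 ✗
(1,1)2 2/2 ✓
(1,2)2 2/3 ✓
(1,4)2 0/1 ✗
(2,0)2 2/2 ✓
(2,1)2 4/4 ✓
(2,2)2 3/3 ✓
(2,3)2 1/1 ✓
(3,0)2 2/2 ✓
(3,1)2 2/2 ✓
(3,4)2 0/0 ✓
Unsatisfied: (0,2), (0,3), (0,4), (1,4) — 4 in total.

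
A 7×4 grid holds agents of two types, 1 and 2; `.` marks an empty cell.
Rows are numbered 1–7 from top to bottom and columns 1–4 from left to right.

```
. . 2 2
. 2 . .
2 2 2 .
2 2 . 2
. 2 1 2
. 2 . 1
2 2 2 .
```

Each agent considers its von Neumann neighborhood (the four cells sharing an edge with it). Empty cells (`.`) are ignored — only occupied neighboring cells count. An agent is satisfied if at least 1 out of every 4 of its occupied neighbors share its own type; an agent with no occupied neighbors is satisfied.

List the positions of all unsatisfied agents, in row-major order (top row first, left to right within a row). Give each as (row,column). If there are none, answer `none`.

(1,3)2 1/1 ✓
(1,4)2 1/1 ✓
(2,2)2 1/1 ✓
(3,1)2 2/2 ✓
(3,2)2 4/4 ✓
(3,3)2 1/1 ✓
(4,1)2 2/2 ✓
(4,2)2 3/3 ✓
(4,4)2 1/1 ✓
(5,2)2 2/3 ✓
(5,3)1 0/2 ✗
(5,4)2 1/3 ✓
(6,2)2 2/2 ✓
(6,4)1 0/1 ✗
(7,1)2 1/1 ✓
(7,2)2 3/3 ✓
(7,3)2 1/1 ✓

(5,3), (6,4)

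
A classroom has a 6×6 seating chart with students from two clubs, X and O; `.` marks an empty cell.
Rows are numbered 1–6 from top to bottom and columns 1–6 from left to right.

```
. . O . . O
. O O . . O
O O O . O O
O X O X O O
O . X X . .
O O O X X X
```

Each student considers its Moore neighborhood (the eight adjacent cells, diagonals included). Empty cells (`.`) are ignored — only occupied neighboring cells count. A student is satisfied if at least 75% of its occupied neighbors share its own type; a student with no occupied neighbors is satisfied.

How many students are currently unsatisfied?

8

(1,3)O 2/2 ok
(1,6)O 1/1 ok
(2,2)O 5/5 ok
(2,3)O 4/4 ok
(2,6)O 3/3 ok
(3,1)O 3/4 ok
(3,2)O 6/7 ok
(3,3)O 4/6 unhappy
(3,5)O 4/5 ok
(3,6)O 4/4 ok
(4,1)O 3/4 ok
(4,2)X 1/7 unhappy
(4,3)O 2/6 unhappy
(4,4)X 2/6 unhappy
(4,5)O 3/5 unhappy
(4,6)O 3/3 ok
(5,1)O 3/4 ok
(5,3)X 4/7 unhappy
(5,4)X 4/7 unhappy
(6,1)O 2/2 ok
(6,2)O 3/4 ok
(6,3)O 1/4 unhappy
(6,4)X 3/4 ok
(6,5)X 3/3 ok
(6,6)X 1/1 ok
Unsatisfied: (3,3), (4,2), (4,3), (4,4), (4,5), (5,3), (5,4), (6,3) — 8 in total.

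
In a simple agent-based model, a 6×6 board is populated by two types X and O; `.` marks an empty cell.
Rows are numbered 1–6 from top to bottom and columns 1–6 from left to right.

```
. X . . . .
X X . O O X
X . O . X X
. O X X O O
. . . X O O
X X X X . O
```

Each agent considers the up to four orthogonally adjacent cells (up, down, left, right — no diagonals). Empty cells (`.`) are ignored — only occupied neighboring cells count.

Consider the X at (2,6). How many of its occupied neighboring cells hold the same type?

Occupied neighbors of (2,6): (3,6)=X, (2,5)=O.
Same type (X): 1 of 2.

1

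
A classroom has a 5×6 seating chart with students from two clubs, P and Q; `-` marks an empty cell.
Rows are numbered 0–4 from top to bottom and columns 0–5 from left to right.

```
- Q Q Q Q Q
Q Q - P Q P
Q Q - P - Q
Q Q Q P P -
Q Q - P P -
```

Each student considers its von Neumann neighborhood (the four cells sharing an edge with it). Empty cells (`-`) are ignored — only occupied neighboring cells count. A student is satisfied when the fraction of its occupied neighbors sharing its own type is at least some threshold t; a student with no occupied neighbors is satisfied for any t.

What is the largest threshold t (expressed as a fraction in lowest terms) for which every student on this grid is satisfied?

0/1

(0,1)Q 2/2
(0,2)Q 2/2
(0,3)Q 2/3
(0,4)Q 3/3
(0,5)Q 1/2
(1,0)Q 2/2
(1,1)Q 3/3
(1,3)P 1/3
(1,4)Q 1/3
(1,5)P 0/3
(2,0)Q 3/3
(2,1)Q 3/3
(2,3)P 2/2
(2,5)Q 0/1
(3,0)Q 3/3
(3,1)Q 4/4
(3,2)Q 1/2
(3,3)P 3/4
(3,4)P 2/2
(4,0)Q 2/2
(4,1)Q 2/2
(4,3)P 2/2
(4,4)P 2/2
The smallest same-type fraction is 0/3 at (1,5), which reduces to 0/1. Any threshold above that leaves this student unsatisfied.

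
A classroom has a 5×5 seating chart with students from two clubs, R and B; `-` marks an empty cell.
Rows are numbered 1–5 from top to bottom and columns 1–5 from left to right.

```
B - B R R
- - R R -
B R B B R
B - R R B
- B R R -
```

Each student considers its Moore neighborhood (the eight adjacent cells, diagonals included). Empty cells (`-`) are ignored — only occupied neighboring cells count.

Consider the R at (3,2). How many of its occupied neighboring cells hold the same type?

2

Occupied neighbors of (3,2): (2,3)=R, (3,1)=B, (3,3)=B, (4,1)=B, (4,3)=R.
Same type (R): 2 of 5.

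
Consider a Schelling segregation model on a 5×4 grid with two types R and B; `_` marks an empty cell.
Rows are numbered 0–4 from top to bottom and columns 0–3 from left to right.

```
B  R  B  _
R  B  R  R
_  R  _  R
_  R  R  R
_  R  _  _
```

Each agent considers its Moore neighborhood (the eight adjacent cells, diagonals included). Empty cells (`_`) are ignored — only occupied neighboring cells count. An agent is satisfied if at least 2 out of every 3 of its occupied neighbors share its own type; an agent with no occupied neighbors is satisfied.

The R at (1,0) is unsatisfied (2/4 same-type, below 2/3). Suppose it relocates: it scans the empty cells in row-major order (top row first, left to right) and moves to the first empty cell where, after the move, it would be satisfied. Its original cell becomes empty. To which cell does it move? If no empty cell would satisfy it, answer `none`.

Vacating (1,0). Empty cells in order:
  (0,3): 2/3 same-type → satisfied — stop here.

(0,3)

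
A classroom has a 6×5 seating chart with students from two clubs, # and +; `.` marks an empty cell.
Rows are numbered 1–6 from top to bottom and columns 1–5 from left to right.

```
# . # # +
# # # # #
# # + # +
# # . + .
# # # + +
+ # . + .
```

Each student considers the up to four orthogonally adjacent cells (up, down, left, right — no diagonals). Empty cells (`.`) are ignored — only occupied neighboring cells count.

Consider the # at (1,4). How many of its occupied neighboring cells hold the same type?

2

Occupied neighbors of (1,4): (2,4)=#, (1,3)=#, (1,5)=+.
Same type (#): 2 of 3.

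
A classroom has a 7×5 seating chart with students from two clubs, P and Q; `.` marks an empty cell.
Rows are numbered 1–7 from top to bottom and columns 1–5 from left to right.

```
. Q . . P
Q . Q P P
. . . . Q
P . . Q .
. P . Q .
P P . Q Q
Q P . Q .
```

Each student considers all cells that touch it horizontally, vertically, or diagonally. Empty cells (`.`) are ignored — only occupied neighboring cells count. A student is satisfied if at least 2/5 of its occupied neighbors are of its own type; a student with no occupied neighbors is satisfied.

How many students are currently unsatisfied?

(1,2)Q 2/2 ✓
(1,5)P 2/2 ✓
(2,1)Q 1/1 ✓
(2,3)Q 1/2 ✓
(2,4)P 2/4 ✓
(2,5)P 2/3 ✓
(3,5)Q 1/3 ✗
(4,1)P 1/1 ✓
(4,4)Q 2/2 ✓
(5,2)P 3/3 ✓
(5,4)Q 3/3 ✓
(6,1)P 3/4 ✓
(6,2)P 3/4 ✓
(6,4)Q 3/3 ✓
(6,5)Q 3/3 ✓
(7,1)Q 0/3 ✗
(7,2)P 2/3 ✓
(7,4)Q 2/2 ✓
Unsatisfied: (3,5), (7,1) — 2 in total.

2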